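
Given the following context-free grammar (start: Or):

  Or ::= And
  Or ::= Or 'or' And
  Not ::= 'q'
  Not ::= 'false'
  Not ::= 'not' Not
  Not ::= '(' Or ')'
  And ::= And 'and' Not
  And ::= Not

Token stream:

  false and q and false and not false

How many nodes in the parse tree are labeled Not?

[Or [And [And [And [And [Not false]] and [Not q]] and [Not false]] and [Not not [Not false]]]]

5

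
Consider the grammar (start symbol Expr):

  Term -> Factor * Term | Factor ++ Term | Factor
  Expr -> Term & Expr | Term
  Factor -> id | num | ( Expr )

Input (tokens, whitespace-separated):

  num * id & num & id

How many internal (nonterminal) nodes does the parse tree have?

[Expr [Term [Factor num] * [Term [Factor id]]] & [Expr [Term [Factor num]] & [Expr [Term [Factor id]]]]]

11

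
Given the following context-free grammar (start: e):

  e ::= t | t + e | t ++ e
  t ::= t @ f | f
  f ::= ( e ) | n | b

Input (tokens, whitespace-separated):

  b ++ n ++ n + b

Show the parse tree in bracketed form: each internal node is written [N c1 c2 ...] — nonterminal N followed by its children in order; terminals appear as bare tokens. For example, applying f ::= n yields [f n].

[e [t [f b]] ++ [e [t [f n]] ++ [e [t [f n]] + [e [t [f b]]]]]]

e
t ++ e
f ++ e
b ++ e
b ++ t ++ e
b ++ f ++ e
b ++ n ++ e
b ++ n ++ t + e
b ++ n ++ f + e
b ++ n ++ n + e
b ++ n ++ n + t
b ++ n ++ n + f
b ++ n ++ n + b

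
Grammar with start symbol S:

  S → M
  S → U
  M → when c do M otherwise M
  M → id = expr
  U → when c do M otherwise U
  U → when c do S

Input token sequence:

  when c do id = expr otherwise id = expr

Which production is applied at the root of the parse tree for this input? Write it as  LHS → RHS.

S → M

[S [M when c do [M id = expr] otherwise [M id = expr]]]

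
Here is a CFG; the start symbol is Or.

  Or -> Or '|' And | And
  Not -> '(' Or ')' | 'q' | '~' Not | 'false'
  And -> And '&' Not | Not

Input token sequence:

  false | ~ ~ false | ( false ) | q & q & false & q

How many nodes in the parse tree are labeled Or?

[Or [Or [Or [Or [And [Not false]]] | [And [Not ~ [Not ~ [Not false]]]]] | [And [Not ( [Or [And [Not false]]] )]]] | [And [And [And [And [Not q]] & [Not q]] & [Not false]] & [Not q]]]

5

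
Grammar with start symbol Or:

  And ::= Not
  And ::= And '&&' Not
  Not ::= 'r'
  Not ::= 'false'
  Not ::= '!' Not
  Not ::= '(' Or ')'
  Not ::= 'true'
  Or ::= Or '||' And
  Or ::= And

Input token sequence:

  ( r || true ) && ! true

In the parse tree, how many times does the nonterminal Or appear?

[Or [And [And [Not ( [Or [Or [And [Not r]]] || [And [Not true]]] )]] && [Not ! [Not true]]]]

3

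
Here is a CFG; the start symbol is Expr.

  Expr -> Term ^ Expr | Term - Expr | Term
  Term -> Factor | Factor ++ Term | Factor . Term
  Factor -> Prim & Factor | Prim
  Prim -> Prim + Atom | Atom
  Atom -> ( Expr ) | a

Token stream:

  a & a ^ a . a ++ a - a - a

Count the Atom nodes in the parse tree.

[Expr [Term [Factor [Prim [Atom a]] & [Factor [Prim [Atom a]]]]] ^ [Expr [Term [Factor [Prim [Atom a]]] . [Term [Factor [Prim [Atom a]]] ++ [Term [Factor [Prim [Atom a]]]]]] - [Expr [Term [Factor [Prim [Atom a]]]] - [Expr [Term [Factor [Prim [Atom a]]]]]]]]

7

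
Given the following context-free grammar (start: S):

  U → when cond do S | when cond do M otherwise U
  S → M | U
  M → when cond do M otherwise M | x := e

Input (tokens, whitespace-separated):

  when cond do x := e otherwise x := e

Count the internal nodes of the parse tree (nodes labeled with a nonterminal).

4

[S [M when cond do [M x := e] otherwise [M x := e]]]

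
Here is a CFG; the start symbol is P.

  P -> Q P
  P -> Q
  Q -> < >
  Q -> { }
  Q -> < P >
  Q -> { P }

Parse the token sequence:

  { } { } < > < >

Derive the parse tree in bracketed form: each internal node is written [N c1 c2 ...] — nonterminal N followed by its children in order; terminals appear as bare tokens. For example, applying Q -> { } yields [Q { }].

[P [Q { }] [P [Q { }] [P [Q < >] [P [Q < >]]]]]

P
Q P
{ } P
{ } Q P
{ } { } P
{ } { } Q P
{ } { } < > P
{ } { } < > Q
{ } { } < > < >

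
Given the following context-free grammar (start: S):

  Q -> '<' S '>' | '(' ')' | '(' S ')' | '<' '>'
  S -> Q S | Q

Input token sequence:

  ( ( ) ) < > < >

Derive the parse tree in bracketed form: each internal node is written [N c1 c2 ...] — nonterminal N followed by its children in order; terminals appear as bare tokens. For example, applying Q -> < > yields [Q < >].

[S [Q ( [S [Q ( )]] )] [S [Q < >] [S [Q < >]]]]

S
Q S
( S ) S
( Q ) S
( ( ) ) S
( ( ) ) Q S
( ( ) ) < > S
( ( ) ) < > Q
( ( ) ) < > < >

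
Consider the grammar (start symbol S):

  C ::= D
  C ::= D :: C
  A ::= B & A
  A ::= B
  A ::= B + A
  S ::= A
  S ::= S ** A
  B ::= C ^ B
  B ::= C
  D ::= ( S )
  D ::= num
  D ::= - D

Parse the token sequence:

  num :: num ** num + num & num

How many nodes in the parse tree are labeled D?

[S [S [A [B [C [D num] :: [C [D num]]]]]] ** [A [B [C [D num]]] + [A [B [C [D num]]] & [A [B [C [D num]]]]]]]

5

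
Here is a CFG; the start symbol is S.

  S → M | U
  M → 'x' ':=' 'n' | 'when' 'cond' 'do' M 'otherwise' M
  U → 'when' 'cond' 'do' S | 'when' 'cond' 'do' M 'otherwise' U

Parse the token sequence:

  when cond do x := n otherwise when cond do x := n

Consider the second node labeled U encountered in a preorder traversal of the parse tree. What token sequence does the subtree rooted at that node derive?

when cond do x := n

[S [U when cond do [M x := n] otherwise [U when cond do [S [M x := n]]]]]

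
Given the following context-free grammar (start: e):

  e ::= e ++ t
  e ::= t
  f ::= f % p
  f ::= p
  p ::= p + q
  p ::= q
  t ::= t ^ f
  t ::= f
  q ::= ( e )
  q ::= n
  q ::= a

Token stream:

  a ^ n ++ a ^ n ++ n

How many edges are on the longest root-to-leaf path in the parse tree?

8

[e [e [e [t [t [f [p [q a]]]] ^ [f [p [q n]]]]] ++ [t [t [f [p [q a]]]] ^ [f [p [q n]]]]] ++ [t [f [p [q n]]]]]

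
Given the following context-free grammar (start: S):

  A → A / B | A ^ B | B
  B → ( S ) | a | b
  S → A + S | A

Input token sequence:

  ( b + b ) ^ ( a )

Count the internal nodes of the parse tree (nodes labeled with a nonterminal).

14

[S [A [A [B ( [S [A [B b]] + [S [A [B b]]]] )]] ^ [B ( [S [A [B a]]] )]]]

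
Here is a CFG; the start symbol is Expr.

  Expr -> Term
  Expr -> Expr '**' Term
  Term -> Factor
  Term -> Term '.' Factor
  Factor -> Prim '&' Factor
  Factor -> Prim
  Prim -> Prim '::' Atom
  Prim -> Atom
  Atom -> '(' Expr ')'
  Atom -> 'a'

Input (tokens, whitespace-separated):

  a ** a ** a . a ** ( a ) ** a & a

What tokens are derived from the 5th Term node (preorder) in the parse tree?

( a )

[Expr [Expr [Expr [Expr [Expr [Term [Factor [Prim [Atom a]]]]] ** [Term [Factor [Prim [Atom a]]]]] ** [Term [Term [Factor [Prim [Atom a]]]] . [Factor [Prim [Atom a]]]]] ** [Term [Factor [Prim [Atom ( [Expr [Term [Factor [Prim [Atom a]]]]] )]]]]] ** [Term [Factor [Prim [Atom a]] & [Factor [Prim [Atom a]]]]]]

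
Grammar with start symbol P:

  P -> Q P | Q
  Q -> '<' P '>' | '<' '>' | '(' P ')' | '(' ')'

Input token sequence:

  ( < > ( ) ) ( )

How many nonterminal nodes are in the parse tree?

8

[P [Q ( [P [Q < >] [P [Q ( )]]] )] [P [Q ( )]]]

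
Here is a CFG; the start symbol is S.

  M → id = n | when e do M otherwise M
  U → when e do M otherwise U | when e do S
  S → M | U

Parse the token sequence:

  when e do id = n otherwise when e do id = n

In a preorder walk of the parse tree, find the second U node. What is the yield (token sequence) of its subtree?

when e do id = n

[S [U when e do [M id = n] otherwise [U when e do [S [M id = n]]]]]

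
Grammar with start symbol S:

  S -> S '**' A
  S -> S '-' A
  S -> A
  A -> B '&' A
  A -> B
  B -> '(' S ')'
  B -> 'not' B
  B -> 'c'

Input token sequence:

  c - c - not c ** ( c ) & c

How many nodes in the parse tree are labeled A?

[S [S [S [S [A [B c]]] - [A [B c]]] - [A [B not [B c]]]] ** [A [B ( [S [A [B c]]] )] & [A [B c]]]]

6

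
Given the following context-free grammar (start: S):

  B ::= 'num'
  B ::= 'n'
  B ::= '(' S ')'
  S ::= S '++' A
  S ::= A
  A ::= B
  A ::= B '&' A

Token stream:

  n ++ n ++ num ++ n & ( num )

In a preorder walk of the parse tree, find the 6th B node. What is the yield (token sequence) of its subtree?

[S [S [S [S [A [B n]]] ++ [A [B n]]] ++ [A [B num]]] ++ [A [B n] & [A [B ( [S [A [B num]]] )]]]]

num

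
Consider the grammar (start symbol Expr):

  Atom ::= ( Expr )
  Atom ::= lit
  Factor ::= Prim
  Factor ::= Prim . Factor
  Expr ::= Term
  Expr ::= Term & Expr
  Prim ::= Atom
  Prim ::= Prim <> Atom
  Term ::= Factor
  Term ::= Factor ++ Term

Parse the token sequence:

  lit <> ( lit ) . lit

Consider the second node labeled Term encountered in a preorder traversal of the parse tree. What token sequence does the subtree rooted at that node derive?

[Expr [Term [Factor [Prim [Prim [Atom lit]] <> [Atom ( [Expr [Term [Factor [Prim [Atom lit]]]]] )]] . [Factor [Prim [Atom lit]]]]]]

lit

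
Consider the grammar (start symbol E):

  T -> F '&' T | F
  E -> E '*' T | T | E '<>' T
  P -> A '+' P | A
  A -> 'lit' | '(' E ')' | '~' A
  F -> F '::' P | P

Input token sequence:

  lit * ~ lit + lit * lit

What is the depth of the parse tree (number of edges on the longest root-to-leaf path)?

7

[E [E [E [T [F [P [A lit]]]]] * [T [F [P [A ~ [A lit]] + [P [A lit]]]]]] * [T [F [P [A lit]]]]]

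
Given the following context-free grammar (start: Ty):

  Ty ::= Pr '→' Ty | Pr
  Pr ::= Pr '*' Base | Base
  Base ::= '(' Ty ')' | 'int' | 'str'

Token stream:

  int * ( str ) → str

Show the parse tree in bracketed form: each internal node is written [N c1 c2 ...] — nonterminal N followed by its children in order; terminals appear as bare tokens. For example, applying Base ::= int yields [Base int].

Ty
Pr → Ty
Pr * Base → Ty
Base * Base → Ty
int * Base → Ty
int * ( Ty ) → Ty
int * ( Pr ) → Ty
int * ( Base ) → Ty
int * ( str ) → Ty
int * ( str ) → Pr
int * ( str ) → Base
int * ( str ) → str

[Ty [Pr [Pr [Base int]] * [Base ( [Ty [Pr [Base str]]] )]] → [Ty [Pr [Base str]]]]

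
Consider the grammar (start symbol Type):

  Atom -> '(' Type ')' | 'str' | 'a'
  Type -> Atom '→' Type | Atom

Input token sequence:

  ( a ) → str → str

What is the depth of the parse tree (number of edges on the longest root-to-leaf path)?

[Type [Atom ( [Type [Atom a]] )] → [Type [Atom str] → [Type [Atom str]]]]

4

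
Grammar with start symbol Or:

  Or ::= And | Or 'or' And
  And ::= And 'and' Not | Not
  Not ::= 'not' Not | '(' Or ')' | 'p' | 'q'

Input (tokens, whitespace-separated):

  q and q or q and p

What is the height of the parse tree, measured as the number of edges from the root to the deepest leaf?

[Or [Or [And [And [Not q]] and [Not q]]] or [And [And [Not q]] and [Not p]]]

5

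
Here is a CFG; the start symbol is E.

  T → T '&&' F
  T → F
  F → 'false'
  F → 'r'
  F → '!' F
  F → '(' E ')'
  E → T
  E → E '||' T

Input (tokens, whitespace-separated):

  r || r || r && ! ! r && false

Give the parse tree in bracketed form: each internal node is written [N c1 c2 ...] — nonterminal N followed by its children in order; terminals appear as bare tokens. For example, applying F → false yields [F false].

E
E || T
E || T || T
T || T || T
F || T || T
r || T || T
r || F || T
r || r || T
r || r || T && F
r || r || T && F && F
r || r || F && F && F
r || r || r && F && F
r || r || r && ! F && F
r || r || r && ! ! F && F
r || r || r && ! ! r && F
r || r || r && ! ! r && false

[E [E [E [T [F r]]] || [T [F r]]] || [T [T [T [F r]] && [F ! [F ! [F r]]]] && [F false]]]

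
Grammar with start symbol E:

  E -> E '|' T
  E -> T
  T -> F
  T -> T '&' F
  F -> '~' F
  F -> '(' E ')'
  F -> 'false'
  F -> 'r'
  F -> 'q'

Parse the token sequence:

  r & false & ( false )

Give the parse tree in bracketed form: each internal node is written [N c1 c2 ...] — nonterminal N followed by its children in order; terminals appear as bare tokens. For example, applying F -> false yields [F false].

[E [T [T [T [F r]] & [F false]] & [F ( [E [T [F false]]] )]]]

E
T
T & F
T & F & F
F & F & F
r & F & F
r & false & F
r & false & ( E )
r & false & ( T )
r & false & ( F )
r & false & ( false )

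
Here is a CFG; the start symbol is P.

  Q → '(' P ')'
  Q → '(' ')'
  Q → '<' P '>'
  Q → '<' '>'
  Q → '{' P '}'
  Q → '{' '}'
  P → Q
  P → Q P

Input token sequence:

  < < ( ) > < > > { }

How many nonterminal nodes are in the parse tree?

10

[P [Q < [P [Q < [P [Q ( )]] >] [P [Q < >]]] >] [P [Q { }]]]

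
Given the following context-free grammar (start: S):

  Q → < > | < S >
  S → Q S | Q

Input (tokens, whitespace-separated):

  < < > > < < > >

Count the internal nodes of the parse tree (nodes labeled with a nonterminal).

8

[S [Q < [S [Q < >]] >] [S [Q < [S [Q < >]] >]]]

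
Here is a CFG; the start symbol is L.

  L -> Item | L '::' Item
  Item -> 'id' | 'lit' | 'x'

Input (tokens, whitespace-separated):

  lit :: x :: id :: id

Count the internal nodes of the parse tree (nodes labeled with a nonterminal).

[L [L [L [L [Item lit]] :: [Item x]] :: [Item id]] :: [Item id]]

8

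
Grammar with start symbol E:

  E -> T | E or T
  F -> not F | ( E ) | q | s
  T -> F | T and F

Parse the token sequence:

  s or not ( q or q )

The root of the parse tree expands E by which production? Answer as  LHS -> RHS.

[E [E [T [F s]]] or [T [F not [F ( [E [E [T [F q]]] or [T [F q]]] )]]]]

E -> E or T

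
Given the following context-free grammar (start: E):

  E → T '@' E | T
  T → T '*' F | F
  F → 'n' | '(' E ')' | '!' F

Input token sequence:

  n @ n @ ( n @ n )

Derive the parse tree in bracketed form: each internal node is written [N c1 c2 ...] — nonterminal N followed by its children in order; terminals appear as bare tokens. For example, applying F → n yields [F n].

E
T @ E
F @ E
n @ E
n @ T @ E
n @ F @ E
n @ n @ E
n @ n @ T
n @ n @ F
n @ n @ ( E )
n @ n @ ( T @ E )
n @ n @ ( F @ E )
n @ n @ ( n @ E )
n @ n @ ( n @ T )
n @ n @ ( n @ F )
n @ n @ ( n @ n )

[E [T [F n]] @ [E [T [F n]] @ [E [T [F ( [E [T [F n]] @ [E [T [F n]]]] )]]]]]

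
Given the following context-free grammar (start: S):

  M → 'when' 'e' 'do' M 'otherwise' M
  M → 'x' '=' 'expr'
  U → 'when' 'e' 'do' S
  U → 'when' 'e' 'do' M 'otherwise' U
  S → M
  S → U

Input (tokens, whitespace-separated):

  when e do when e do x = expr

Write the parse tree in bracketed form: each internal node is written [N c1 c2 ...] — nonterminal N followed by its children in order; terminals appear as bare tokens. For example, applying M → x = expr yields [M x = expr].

[S [U when e do [S [U when e do [S [M x = expr]]]]]]

S
U
when e do S
when e do U
when e do when e do S
when e do when e do M
when e do when e do x = expr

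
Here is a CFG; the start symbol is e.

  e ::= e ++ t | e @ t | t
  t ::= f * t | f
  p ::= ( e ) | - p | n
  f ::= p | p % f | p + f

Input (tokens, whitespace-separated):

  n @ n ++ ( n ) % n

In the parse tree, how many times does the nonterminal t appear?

4

[e [e [e [t [f [p n]]]] @ [t [f [p n]]]] ++ [t [f [p ( [e [t [f [p n]]]] )] % [f [p n]]]]]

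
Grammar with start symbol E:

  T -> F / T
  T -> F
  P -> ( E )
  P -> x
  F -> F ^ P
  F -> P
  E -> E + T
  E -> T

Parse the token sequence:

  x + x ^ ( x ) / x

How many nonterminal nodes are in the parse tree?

[E [E [T [F [P x]]]] + [T [F [F [P x]] ^ [P ( [E [T [F [P x]]]] )]] / [T [F [P x]]]]]

17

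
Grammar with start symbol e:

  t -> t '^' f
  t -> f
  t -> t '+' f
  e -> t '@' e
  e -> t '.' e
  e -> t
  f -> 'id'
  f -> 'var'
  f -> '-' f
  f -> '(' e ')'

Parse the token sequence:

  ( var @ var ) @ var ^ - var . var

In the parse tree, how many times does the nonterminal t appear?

6

[e [t [f ( [e [t [f var]] @ [e [t [f var]]]] )]] @ [e [t [t [f var]] ^ [f - [f var]]] . [e [t [f var]]]]]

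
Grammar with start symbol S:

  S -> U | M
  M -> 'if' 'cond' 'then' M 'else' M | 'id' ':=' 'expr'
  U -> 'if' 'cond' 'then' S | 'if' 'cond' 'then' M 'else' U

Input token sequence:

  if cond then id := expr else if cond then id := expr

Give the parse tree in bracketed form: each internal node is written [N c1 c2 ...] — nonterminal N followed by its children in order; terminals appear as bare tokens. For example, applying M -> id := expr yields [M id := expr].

S
U
if cond then M else U
if cond then id := expr else U
if cond then id := expr else if cond then S
if cond then id := expr else if cond then M
if cond then id := expr else if cond then id := expr

[S [U if cond then [M id := expr] else [U if cond then [S [M id := expr]]]]]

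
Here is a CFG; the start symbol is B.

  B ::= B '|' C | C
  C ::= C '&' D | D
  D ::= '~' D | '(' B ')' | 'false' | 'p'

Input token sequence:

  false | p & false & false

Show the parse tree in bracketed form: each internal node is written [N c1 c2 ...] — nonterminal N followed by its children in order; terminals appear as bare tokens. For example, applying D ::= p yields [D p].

B
B | C
C | C
D | C
false | C
false | C & D
false | C & D & D
false | D & D & D
false | p & D & D
false | p & false & D
false | p & false & false

[B [B [C [D false]]] | [C [C [C [D p]] & [D false]] & [D false]]]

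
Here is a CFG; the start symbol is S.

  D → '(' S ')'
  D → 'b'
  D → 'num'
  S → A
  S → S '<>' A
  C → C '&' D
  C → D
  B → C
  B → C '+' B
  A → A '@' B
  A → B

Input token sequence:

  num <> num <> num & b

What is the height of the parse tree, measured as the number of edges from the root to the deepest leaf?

7

[S [S [S [A [B [C [D num]]]]] <> [A [B [C [D num]]]]] <> [A [B [C [C [D num]] & [D b]]]]]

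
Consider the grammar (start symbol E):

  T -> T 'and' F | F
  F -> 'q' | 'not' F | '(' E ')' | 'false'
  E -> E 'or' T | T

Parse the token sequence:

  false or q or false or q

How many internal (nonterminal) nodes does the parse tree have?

12

[E [E [E [E [T [F false]]] or [T [F q]]] or [T [F false]]] or [T [F q]]]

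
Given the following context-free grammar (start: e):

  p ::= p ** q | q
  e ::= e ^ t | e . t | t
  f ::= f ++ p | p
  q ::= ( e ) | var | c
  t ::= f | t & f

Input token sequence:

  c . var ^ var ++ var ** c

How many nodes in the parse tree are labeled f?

[e [e [e [t [f [p [q c]]]]] . [t [f [p [q var]]]]] ^ [t [f [f [p [q var]]] ++ [p [p [q var]] ** [q c]]]]]

4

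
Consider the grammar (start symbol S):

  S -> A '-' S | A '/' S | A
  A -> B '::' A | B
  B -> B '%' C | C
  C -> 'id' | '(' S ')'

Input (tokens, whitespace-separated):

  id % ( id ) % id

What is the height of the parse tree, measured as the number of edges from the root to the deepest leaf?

[S [A [B [B [B [C id]] % [C ( [S [A [B [C id]]]] )]] % [C id]]]]

9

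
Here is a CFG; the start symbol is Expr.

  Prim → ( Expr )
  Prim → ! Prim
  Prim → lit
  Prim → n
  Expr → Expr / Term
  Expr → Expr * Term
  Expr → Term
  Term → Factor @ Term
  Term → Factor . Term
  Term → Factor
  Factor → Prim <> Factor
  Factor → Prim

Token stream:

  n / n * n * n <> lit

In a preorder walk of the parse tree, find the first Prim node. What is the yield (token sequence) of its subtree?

[Expr [Expr [Expr [Expr [Term [Factor [Prim n]]]] / [Term [Factor [Prim n]]]] * [Term [Factor [Prim n]]]] * [Term [Factor [Prim n] <> [Factor [Prim lit]]]]]

n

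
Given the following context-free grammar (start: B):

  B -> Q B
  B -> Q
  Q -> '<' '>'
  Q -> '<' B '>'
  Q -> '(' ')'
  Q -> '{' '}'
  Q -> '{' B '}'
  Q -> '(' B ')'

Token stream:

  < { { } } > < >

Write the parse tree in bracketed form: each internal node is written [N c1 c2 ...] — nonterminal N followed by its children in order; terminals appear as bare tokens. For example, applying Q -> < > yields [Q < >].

B
Q B
< B > B
< Q > B
< { B } > B
< { Q } > B
< { { } } > B
< { { } } > Q
< { { } } > < >

[B [Q < [B [Q { [B [Q { }]] }]] >] [B [Q < >]]]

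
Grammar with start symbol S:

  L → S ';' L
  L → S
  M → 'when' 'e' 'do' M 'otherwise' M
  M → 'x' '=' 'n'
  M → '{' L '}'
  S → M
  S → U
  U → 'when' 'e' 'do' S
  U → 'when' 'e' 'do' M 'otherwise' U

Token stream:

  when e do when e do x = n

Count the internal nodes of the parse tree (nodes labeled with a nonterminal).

6

[S [U when e do [S [U when e do [S [M x = n]]]]]]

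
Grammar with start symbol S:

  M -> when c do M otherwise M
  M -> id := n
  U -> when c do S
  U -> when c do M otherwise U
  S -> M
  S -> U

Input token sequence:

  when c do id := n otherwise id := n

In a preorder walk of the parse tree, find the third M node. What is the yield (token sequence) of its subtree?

id := n

[S [M when c do [M id := n] otherwise [M id := n]]]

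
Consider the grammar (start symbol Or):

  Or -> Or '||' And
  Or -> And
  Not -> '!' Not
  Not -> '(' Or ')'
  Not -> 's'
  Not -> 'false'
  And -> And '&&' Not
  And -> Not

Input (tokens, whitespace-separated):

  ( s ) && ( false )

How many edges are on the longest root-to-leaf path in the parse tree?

7

[Or [And [And [Not ( [Or [And [Not s]]] )]] && [Not ( [Or [And [Not false]]] )]]]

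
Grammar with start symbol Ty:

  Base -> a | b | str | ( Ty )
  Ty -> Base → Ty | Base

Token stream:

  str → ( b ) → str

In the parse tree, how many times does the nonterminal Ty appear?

[Ty [Base str] → [Ty [Base ( [Ty [Base b]] )] → [Ty [Base str]]]]

4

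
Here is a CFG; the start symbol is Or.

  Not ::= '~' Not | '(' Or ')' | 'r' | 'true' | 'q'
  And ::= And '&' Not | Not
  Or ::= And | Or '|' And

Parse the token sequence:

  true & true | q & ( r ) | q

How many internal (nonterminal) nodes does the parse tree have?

[Or [Or [Or [And [And [Not true]] & [Not true]]] | [And [And [Not q]] & [Not ( [Or [And [Not r]]] )]]] | [And [Not q]]]

16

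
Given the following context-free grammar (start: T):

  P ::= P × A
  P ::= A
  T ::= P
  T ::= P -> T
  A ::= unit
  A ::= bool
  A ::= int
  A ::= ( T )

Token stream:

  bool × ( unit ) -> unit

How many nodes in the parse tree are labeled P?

[T [P [P [A bool]] × [A ( [T [P [A unit]]] )]] -> [T [P [A unit]]]]

4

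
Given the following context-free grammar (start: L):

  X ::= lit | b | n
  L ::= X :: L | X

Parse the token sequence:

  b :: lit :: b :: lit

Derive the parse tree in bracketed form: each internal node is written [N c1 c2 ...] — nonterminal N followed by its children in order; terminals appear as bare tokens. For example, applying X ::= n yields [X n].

L
X :: L
b :: L
b :: X :: L
b :: lit :: L
b :: lit :: X :: L
b :: lit :: b :: L
b :: lit :: b :: X
b :: lit :: b :: lit

[L [X b] :: [L [X lit] :: [L [X b] :: [L [X lit]]]]]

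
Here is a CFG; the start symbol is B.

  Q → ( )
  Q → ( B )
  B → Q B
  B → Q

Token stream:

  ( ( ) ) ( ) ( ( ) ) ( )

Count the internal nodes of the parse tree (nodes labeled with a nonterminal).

[B [Q ( [B [Q ( )]] )] [B [Q ( )] [B [Q ( [B [Q ( )]] )] [B [Q ( )]]]]]

12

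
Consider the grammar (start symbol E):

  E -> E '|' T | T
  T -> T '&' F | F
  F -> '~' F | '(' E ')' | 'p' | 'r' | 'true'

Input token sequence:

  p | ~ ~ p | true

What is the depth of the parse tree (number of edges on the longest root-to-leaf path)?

[E [E [E [T [F p]]] | [T [F ~ [F ~ [F p]]]]] | [T [F true]]]

6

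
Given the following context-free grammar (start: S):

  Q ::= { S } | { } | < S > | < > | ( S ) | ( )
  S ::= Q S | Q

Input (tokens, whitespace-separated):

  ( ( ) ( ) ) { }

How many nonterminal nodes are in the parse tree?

8

[S [Q ( [S [Q ( )] [S [Q ( )]]] )] [S [Q { }]]]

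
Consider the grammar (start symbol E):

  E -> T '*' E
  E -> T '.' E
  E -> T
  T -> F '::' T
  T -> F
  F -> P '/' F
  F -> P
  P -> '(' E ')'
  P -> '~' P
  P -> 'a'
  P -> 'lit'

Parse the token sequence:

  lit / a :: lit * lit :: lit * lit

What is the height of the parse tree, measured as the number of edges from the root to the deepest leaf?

6

[E [T [F [P lit] / [F [P a]]] :: [T [F [P lit]]]] * [E [T [F [P lit]] :: [T [F [P lit]]]] * [E [T [F [P lit]]]]]]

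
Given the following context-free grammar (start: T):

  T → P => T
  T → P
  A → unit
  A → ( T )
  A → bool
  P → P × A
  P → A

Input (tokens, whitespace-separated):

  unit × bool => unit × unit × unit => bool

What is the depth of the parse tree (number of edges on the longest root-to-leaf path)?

6

[T [P [P [A unit]] × [A bool]] => [T [P [P [P [A unit]] × [A unit]] × [A unit]] => [T [P [A bool]]]]]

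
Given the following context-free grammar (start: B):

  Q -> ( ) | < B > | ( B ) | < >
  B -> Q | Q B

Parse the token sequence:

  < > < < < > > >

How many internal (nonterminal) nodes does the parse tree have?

[B [Q < >] [B [Q < [B [Q < [B [Q < >]] >]] >]]]

8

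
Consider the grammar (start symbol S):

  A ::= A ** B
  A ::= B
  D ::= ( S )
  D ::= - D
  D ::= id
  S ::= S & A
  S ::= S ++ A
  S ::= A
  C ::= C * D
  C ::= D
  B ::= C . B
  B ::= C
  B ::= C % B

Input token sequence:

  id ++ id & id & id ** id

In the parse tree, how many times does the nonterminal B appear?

[S [S [S [S [A [B [C [D id]]]]] ++ [A [B [C [D id]]]]] & [A [B [C [D id]]]]] & [A [A [B [C [D id]]]] ** [B [C [D id]]]]]

5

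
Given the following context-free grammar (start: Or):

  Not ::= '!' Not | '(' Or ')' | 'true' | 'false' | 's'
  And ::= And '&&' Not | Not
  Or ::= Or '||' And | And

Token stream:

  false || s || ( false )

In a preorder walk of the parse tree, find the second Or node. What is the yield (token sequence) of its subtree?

[Or [Or [Or [And [Not false]]] || [And [Not s]]] || [And [Not ( [Or [And [Not false]]] )]]]

false || s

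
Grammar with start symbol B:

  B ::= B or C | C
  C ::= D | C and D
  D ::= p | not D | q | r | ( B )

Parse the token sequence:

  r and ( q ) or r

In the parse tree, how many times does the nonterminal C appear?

[B [B [C [C [D r]] and [D ( [B [C [D q]]] )]]] or [C [D r]]]

4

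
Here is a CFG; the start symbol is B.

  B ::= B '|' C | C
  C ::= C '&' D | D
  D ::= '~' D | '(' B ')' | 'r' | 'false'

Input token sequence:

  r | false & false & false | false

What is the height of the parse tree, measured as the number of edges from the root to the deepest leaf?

[B [B [B [C [D r]]] | [C [C [C [D false]] & [D false]] & [D false]]] | [C [D false]]]

6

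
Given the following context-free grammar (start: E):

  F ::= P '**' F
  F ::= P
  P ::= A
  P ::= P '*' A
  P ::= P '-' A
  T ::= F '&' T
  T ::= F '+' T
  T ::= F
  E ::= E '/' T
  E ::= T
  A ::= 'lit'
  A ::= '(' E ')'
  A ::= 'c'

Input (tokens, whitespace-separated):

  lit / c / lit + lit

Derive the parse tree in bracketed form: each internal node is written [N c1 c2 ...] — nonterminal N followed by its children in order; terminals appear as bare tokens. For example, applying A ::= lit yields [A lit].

E
E / T
E / T / T
T / T / T
F / T / T
P / T / T
A / T / T
lit / T / T
lit / F / T
lit / P / T
lit / A / T
lit / c / T
lit / c / F + T
lit / c / P + T
lit / c / A + T
lit / c / lit + T
lit / c / lit + F
lit / c / lit + P
lit / c / lit + A
lit / c / lit + lit

[E [E [E [T [F [P [A lit]]]]] / [T [F [P [A c]]]]] / [T [F [P [A lit]]] + [T [F [P [A lit]]]]]]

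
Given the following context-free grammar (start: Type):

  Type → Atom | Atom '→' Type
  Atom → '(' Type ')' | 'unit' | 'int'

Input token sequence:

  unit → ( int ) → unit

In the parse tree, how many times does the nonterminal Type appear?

4

[Type [Atom unit] → [Type [Atom ( [Type [Atom int]] )] → [Type [Atom unit]]]]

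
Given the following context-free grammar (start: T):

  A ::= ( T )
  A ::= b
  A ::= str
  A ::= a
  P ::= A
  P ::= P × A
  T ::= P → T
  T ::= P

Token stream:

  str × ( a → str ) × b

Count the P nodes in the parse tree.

5

[T [P [P [P [A str]] × [A ( [T [P [A a]] → [T [P [A str]]]] )]] × [A b]]]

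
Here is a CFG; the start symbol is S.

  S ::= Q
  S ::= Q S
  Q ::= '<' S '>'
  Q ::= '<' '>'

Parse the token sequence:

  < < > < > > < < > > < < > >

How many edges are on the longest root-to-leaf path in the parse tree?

[S [Q < [S [Q < >] [S [Q < >]]] >] [S [Q < [S [Q < >]] >] [S [Q < [S [Q < >]] >]]]]

6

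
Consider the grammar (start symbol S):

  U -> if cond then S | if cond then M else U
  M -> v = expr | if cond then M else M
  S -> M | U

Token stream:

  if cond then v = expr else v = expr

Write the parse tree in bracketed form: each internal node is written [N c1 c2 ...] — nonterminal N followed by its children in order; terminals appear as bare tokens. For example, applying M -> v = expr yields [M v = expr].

S
M
if cond then M else M
if cond then v = expr else M
if cond then v = expr else v = expr

[S [M if cond then [M v = expr] else [M v = expr]]]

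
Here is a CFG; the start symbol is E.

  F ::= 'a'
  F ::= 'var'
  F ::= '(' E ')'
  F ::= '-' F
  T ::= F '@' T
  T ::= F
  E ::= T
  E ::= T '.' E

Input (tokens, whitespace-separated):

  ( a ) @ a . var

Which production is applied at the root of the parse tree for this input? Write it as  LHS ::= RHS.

[E [T [F ( [E [T [F a]]] )] @ [T [F a]]] . [E [T [F var]]]]

E ::= T '.' E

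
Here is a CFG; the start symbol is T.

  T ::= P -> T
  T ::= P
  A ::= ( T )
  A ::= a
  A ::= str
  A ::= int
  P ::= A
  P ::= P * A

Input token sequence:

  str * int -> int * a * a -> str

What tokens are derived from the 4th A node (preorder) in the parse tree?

a

[T [P [P [A str]] * [A int]] -> [T [P [P [P [A int]] * [A a]] * [A a]] -> [T [P [A str]]]]]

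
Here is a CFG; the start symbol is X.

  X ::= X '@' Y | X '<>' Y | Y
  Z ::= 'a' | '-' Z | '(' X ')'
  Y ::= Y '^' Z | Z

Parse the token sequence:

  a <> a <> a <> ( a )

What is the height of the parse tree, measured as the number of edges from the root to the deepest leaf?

6

[X [X [X [X [Y [Z a]]] <> [Y [Z a]]] <> [Y [Z a]]] <> [Y [Z ( [X [Y [Z a]]] )]]]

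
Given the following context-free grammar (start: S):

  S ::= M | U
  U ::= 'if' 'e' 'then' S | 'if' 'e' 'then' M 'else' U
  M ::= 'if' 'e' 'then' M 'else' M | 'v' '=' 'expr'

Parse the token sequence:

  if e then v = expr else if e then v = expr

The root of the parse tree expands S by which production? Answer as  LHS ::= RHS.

S ::= U

[S [U if e then [M v = expr] else [U if e then [S [M v = expr]]]]]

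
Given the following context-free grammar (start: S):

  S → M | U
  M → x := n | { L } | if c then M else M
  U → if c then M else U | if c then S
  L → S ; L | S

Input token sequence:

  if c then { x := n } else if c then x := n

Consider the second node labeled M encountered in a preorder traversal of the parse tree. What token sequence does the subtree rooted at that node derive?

[S [U if c then [M { [L [S [M x := n]]] }] else [U if c then [S [M x := n]]]]]

x := n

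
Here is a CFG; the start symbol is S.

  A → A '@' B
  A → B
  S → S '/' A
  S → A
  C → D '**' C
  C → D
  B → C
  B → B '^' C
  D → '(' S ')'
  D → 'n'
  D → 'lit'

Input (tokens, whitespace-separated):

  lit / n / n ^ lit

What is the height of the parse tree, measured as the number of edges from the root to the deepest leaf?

7

[S [S [S [A [B [C [D lit]]]]] / [A [B [C [D n]]]]] / [A [B [B [C [D n]]] ^ [C [D lit]]]]]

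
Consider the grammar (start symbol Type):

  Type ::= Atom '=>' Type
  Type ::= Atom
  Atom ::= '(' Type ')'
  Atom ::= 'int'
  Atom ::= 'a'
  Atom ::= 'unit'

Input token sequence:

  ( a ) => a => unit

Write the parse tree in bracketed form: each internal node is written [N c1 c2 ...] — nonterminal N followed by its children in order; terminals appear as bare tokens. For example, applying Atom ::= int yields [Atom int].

[Type [Atom ( [Type [Atom a]] )] => [Type [Atom a] => [Type [Atom unit]]]]

Type
Atom => Type
( Type ) => Type
( Atom ) => Type
( a ) => Type
( a ) => Atom => Type
( a ) => a => Type
( a ) => a => Atom
( a ) => a => unit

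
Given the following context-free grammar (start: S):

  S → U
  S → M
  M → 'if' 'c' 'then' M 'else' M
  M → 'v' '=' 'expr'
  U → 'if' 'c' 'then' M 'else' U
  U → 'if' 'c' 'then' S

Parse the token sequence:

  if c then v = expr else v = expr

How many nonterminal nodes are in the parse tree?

[S [M if c then [M v = expr] else [M v = expr]]]

4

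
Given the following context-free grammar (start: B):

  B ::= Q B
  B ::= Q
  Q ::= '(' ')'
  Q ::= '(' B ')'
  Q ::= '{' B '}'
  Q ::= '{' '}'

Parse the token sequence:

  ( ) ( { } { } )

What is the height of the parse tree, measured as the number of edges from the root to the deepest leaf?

6

[B [Q ( )] [B [Q ( [B [Q { }] [B [Q { }]]] )]]]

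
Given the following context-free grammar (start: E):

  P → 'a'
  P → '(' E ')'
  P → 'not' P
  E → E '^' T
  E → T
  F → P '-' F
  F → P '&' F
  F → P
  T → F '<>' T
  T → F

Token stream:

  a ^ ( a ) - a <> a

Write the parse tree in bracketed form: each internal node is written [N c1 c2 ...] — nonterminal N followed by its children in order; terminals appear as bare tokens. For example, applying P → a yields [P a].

[E [E [T [F [P a]]]] ^ [T [F [P ( [E [T [F [P a]]]] )] - [F [P a]]] <> [T [F [P a]]]]]

E
E ^ T
T ^ T
F ^ T
P ^ T
a ^ T
a ^ F <> T
a ^ P - F <> T
a ^ ( E ) - F <> T
a ^ ( T ) - F <> T
a ^ ( F ) - F <> T
a ^ ( P ) - F <> T
a ^ ( a ) - F <> T
a ^ ( a ) - P <> T
a ^ ( a ) - a <> T
a ^ ( a ) - a <> F
a ^ ( a ) - a <> P
a ^ ( a ) - a <> a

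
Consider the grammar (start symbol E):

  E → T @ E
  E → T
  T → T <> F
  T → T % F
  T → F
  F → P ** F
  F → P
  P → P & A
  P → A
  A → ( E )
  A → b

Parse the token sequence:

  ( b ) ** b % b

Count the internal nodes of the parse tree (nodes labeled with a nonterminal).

[E [T [T [F [P [A ( [E [T [F [P [A b]]]]] )]] ** [F [P [A b]]]]] % [F [P [A b]]]]]

17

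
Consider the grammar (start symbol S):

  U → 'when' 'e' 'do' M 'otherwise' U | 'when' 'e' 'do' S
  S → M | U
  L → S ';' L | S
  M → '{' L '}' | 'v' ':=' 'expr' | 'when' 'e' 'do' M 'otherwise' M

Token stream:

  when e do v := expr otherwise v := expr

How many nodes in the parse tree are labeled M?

[S [M when e do [M v := expr] otherwise [M v := expr]]]

3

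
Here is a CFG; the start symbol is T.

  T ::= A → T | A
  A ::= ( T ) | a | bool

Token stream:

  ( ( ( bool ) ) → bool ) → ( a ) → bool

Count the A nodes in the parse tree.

[T [A ( [T [A ( [T [A ( [T [A bool]] )]] )] → [T [A bool]]] )] → [T [A ( [T [A a]] )] → [T [A bool]]]]

8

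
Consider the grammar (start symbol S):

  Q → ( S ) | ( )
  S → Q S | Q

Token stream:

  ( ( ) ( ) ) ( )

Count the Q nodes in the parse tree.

4

[S [Q ( [S [Q ( )] [S [Q ( )]]] )] [S [Q ( )]]]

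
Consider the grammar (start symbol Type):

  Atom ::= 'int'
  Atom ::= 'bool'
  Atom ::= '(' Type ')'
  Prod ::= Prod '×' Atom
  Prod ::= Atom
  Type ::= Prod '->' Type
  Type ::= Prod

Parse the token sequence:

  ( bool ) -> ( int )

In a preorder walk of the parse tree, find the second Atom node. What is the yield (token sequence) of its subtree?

[Type [Prod [Atom ( [Type [Prod [Atom bool]]] )]] -> [Type [Prod [Atom ( [Type [Prod [Atom int]]] )]]]]

bool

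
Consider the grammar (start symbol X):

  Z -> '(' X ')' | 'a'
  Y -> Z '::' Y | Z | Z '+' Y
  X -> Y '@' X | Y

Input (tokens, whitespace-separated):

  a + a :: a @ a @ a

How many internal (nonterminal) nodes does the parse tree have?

13

[X [Y [Z a] + [Y [Z a] :: [Y [Z a]]]] @ [X [Y [Z a]] @ [X [Y [Z a]]]]]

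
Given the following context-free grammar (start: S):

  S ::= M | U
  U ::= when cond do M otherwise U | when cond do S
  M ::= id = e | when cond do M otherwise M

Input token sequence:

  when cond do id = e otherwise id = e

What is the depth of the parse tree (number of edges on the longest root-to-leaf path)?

3

[S [M when cond do [M id = e] otherwise [M id = e]]]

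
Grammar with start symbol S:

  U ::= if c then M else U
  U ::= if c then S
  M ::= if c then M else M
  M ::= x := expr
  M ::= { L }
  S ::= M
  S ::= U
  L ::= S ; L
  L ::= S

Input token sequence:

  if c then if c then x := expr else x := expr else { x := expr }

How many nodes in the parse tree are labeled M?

[S [M if c then [M if c then [M x := expr] else [M x := expr]] else [M { [L [S [M x := expr]]] }]]]

6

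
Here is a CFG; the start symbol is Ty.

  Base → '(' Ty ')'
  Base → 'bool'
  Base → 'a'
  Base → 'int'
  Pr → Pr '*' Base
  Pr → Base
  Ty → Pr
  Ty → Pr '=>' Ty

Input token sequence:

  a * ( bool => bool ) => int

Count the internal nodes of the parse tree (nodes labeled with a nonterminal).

14

[Ty [Pr [Pr [Base a]] * [Base ( [Ty [Pr [Base bool]] => [Ty [Pr [Base bool]]]] )]] => [Ty [Pr [Base int]]]]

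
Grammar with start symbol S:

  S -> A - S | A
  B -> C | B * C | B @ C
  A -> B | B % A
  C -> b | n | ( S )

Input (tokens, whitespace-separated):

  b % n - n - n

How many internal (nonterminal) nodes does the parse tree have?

[S [A [B [C b]] % [A [B [C n]]]] - [S [A [B [C n]]] - [S [A [B [C n]]]]]]

15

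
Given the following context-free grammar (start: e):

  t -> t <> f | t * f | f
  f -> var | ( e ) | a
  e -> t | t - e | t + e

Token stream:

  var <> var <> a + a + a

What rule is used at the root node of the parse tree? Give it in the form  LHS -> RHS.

e -> t + e

[e [t [t [t [f var]] <> [f var]] <> [f a]] + [e [t [f a]] + [e [t [f a]]]]]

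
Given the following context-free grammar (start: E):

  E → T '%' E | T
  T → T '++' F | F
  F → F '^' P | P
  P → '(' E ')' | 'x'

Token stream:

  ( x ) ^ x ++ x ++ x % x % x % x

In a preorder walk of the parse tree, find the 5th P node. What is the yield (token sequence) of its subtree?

x

[E [T [T [T [F [F [P ( [E [T [F [P x]]]] )]] ^ [P x]]] ++ [F [P x]]] ++ [F [P x]]] % [E [T [F [P x]]] % [E [T [F [P x]]] % [E [T [F [P x]]]]]]]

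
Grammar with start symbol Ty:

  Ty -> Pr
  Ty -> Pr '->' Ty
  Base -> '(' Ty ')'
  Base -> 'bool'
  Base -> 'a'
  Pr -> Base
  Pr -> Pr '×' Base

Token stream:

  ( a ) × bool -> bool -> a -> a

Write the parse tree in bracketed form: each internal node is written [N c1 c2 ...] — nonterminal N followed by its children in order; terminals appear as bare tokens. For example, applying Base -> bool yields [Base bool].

[Ty [Pr [Pr [Base ( [Ty [Pr [Base a]]] )]] × [Base bool]] -> [Ty [Pr [Base bool]] -> [Ty [Pr [Base a]] -> [Ty [Pr [Base a]]]]]]

Ty
Pr -> Ty
Pr × Base -> Ty
Base × Base -> Ty
( Ty ) × Base -> Ty
( Pr ) × Base -> Ty
( Base ) × Base -> Ty
( a ) × Base -> Ty
( a ) × bool -> Ty
( a ) × bool -> Pr -> Ty
( a ) × bool -> Base -> Ty
( a ) × bool -> bool -> Ty
( a ) × bool -> bool -> Pr -> Ty
( a ) × bool -> bool -> Base -> Ty
( a ) × bool -> bool -> a -> Ty
( a ) × bool -> bool -> a -> Pr
( a ) × bool -> bool -> a -> Base
( a ) × bool -> bool -> a -> a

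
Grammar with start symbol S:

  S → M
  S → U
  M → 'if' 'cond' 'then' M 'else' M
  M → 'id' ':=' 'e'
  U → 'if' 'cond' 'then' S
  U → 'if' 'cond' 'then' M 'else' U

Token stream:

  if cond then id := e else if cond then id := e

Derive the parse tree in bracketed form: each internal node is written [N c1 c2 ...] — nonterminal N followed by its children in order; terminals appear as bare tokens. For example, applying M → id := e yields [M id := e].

S
U
if cond then M else U
if cond then id := e else U
if cond then id := e else if cond then S
if cond then id := e else if cond then M
if cond then id := e else if cond then id := e

[S [U if cond then [M id := e] else [U if cond then [S [M id := e]]]]]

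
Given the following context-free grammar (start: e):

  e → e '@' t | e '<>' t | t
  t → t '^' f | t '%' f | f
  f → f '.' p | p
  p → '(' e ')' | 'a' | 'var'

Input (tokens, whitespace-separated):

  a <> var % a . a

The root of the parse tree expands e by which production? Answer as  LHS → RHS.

[e [e [t [f [p a]]]] <> [t [t [f [p var]]] % [f [f [p a]] . [p a]]]]

e → e '<>' t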